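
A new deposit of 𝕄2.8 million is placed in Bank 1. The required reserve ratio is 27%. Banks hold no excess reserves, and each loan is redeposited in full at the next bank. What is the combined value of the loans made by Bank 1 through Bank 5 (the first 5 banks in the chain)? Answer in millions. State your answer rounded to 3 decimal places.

Bank i lends (1 − rr)^i of the original deposit: Bank 1 lends 2.8·0.7300 = 2.0440, Bank 2 lends 2.8·0.7300² ≈ 1.4921, and so on.
Summing a geometric series: total = 2.8·[0.7300·(1 − 0.7300^5) / (1 − 0.7300)] ≈ 6.0010 million.

𝕄6.001 million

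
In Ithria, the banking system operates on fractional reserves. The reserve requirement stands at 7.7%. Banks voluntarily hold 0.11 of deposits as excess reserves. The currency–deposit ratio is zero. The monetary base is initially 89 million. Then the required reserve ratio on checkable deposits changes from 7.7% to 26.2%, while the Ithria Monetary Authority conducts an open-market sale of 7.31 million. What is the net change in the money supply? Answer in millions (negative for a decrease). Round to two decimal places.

Before: m₁ = 1 / (0.077 + 0.11) ≈ 5.34759, MB₁ = 89, so M₁ = 5.34759 × 89 ≈ 475.9355 million.
After: m₂ = 1 / (0.262 + 0.11) ≈ 2.68817, MB₂ = 89 − 7.31 = 81.69, so M₂ = 2.68817 × 81.69 ≈ 219.5966 million.
ΔM = M₂ − M₁ = 219.5966 − 475.9355 = -256.3389 million.

-256.34 million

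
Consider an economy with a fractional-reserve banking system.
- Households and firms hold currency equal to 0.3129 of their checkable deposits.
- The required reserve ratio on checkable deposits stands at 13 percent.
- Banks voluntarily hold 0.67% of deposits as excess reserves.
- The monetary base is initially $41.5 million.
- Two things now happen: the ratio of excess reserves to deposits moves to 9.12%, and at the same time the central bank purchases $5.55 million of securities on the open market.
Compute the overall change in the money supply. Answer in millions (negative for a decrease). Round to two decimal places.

Before: m₁ = (1 + 0.3129) / (0.13 + 0.0067 + 0.3129) ≈ 2.92015, MB₁ = 41.5, so M₁ = 2.92015 × 41.5 ≈ 121.1862 million.
After: m₂ = (1 + 0.3129) / (0.13 + 0.0912 + 0.3129) ≈ 2.45815, MB₂ = 41.5 + 5.55 = 47.05, so M₂ = 2.45815 × 47.05 ≈ 115.656 million.
ΔM = M₂ − M₁ = 115.656 − 121.1862 = -5.5302 million.

-5.53 million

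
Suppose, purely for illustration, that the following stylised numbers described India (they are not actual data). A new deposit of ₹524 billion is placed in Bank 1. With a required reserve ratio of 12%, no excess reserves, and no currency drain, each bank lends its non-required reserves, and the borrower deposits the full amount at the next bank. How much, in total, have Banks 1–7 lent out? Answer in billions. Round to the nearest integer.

Bank i lends (1 − rr)^i of the original deposit: Bank 1 lends 524·0.8800 = 461.1200, Bank 2 lends 524·0.8800² = 405.7856, and so on.
Summing a geometric series: total = 524·[0.8800·(1 − 0.8800^7) / (1 − 0.8800)] ≈ 2272.2626 billion.

₹2272 billion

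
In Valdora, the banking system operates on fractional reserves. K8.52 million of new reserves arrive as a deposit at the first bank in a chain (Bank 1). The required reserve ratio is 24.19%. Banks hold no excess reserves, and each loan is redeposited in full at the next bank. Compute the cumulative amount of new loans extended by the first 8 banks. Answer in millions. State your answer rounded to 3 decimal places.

K23.788 million

Bank i lends (1 − rr)^i of the original deposit: Bank 1 lends 8.52·0.7581 ≈ 6.4590, Bank 2 lends 8.52·0.7581² ≈ 4.8966, and so on.
Summing a geometric series: total = 8.52·[0.7581·(1 − 0.7581^8) / (1 − 0.7581)] ≈ 23.7882 million.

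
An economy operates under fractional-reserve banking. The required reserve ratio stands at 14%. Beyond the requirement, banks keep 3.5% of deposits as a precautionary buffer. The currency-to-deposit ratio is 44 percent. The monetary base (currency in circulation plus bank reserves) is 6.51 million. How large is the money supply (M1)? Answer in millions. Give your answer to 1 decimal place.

15.2 million

The money multiplier is m = (1 + c) / (rr + e + c) = (1 + 0.44) / (0.14 + 0.035 + 0.44) ≈ 2.3415.
So M = m × MB = 2.3415 × 6.51 ≈ 15.2432 million.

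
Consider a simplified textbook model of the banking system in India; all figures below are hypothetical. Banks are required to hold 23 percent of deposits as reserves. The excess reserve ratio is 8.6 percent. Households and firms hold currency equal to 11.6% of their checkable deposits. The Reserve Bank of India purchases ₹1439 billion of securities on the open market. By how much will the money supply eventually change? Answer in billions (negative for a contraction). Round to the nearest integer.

The money multiplier is m = (1 + c) / (rr + e + c) = (1 + 0.116) / (0.23 + 0.086 + 0.116) ≈ 2.58333.
The purchase adds 1439 billion of base, so ΔM = m × ΔMB = 2.58333 × (+1439) ≈ 3717.4119 billion.

₹3717 billion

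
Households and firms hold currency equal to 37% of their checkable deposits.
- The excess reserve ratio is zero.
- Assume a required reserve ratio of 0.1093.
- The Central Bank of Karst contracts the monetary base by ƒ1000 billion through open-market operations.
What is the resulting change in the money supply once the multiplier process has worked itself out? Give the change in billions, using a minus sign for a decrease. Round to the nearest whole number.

The money multiplier is m = (1 + c) / (rr + c) = (1 + 0.37) / (0.1093 + 0.37) ≈ 2.8583.
The sale removes 1000 billion of base, so ΔM = m × ΔMB = 2.8583 × (−1000) = -2858.3 billion.

-2858 billion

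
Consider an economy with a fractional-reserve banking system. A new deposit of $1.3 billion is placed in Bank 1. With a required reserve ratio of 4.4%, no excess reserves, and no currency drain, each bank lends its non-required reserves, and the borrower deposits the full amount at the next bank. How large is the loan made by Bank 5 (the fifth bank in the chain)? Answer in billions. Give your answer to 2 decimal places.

$1.04 billion

Each bank lends a fraction (1 − rr) = 0.9560 of the deposit it receives, so Bank 5 receives 1.3·0.9560^4 and lends 1.3·0.9560^5 ≈ 1.0381 billion.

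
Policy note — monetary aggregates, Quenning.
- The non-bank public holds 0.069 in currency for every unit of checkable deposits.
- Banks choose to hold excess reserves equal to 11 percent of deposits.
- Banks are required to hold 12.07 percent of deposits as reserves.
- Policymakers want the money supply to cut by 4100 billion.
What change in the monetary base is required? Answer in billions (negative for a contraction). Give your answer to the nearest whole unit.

-1149 billion

The money multiplier is m = (1 + c) / (rr + e + c) = (1 + 0.069) / (0.1207 + 0.11 + 0.069) ≈ 3.56690.
ΔMB = ΔM / m = (−4100) / 3.56690 ≈ -1149.4575 billion.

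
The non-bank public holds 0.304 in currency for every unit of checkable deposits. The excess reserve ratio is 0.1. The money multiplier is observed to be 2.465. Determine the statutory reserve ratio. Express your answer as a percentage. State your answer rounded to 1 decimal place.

12.5%

Using m = 2.465. Since m = (1 + c)/(c + rr + e), the denominator satisfies c + rr + e = (1 + c)/m = (1 + 0.304) / 2.465 ≈ 0.529006.
With c = 0.304 and e = 0.1, the statutory reserve ratio is 0.529006 − 0.304 − 0.1 = 0.125006.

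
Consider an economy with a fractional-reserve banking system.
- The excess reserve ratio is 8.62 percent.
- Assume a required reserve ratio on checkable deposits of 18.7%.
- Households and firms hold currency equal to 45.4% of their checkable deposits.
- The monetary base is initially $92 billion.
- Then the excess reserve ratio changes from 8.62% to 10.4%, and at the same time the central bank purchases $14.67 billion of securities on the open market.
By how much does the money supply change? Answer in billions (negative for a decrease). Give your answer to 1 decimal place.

Before: m₁ = (1 + 0.454) / (0.187 + 0.0862 + 0.454) ≈ 1.99945, MB₁ = 92, so M₁ = 1.99945 × 92 = 183.9494 billion.
After: m₂ = (1 + 0.454) / (0.187 + 0.104 + 0.454) ≈ 1.95168, MB₂ = 92 + 14.67 = 106.67, so M₂ = 1.95168 × 106.67 ≈ 208.1857 billion.
ΔM = M₂ − M₁ = 208.1857 − 183.9494 = 24.2363 billion.

$24.2 billion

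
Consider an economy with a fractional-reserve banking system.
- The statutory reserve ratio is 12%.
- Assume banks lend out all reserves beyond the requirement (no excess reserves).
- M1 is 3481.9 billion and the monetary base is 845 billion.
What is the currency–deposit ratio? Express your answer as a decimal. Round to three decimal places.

0.162

Using m = M/MB = 3481.9/845 ≈ 4.120592. From m = (1 + c)/(c + rr + e), rearranging gives 1 + c = m·(c + rr + e), so c·(1 − m) = m·(rr + e) − 1.
Hence c = [m·(rr + e) − 1]/(1 − m) = [4.120592 × (0.12 + 0) − 1] / (1 − 4.120592) ≈ 0.161998.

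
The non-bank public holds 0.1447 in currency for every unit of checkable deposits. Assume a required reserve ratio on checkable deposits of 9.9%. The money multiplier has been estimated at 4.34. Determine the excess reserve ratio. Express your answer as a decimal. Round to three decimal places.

0.020

Using m = 4.34. Since m = (1 + c)/(c + rr + e), the denominator satisfies c + rr + e = (1 + c)/m = (1 + 0.1447) / 4.34 ≈ 0.263756.
With c = 0.1447 and rr = 0.099, the excess reserve ratio is 0.263756 − 0.1447 − 0.099 = 0.020056.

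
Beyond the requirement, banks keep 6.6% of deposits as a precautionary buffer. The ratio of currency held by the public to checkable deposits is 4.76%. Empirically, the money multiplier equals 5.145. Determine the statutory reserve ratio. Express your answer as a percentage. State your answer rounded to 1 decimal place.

Using m = 5.145. Since m = (1 + c)/(c + rr + e), the denominator satisfies c + rr + e = (1 + c)/m = (1 + 0.0476) / 5.145 ≈ 0.203615.
With c = 0.0476 and e = 0.066, the statutory reserve ratio is 0.203615 − 0.0476 − 0.066 = 0.090015.

9.0%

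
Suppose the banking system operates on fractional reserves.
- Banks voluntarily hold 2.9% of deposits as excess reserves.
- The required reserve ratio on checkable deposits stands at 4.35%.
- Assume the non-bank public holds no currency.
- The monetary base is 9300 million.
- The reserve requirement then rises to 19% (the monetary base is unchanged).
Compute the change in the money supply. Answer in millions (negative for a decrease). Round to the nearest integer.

Initially m₁ = 1 / (0.0435 + 0.029) ≈ 13.79310, so M₁ = 13.79310 × 9300 = 128275.83 million.
After the change m₂ = 1 / (0.19 + 0.029) ≈ 4.56621, so M₂ = 4.56621 × 9300 = 42465.753 million.
ΔM = M₂ − M₁ = 42465.753 − 128275.83 = -85810.077 million.

-85810 million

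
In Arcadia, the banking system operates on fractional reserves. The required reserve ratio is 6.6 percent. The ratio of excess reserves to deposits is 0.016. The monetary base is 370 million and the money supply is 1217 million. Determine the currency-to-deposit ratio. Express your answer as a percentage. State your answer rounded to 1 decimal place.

Using m = M/MB = 1217/370 ≈ 3.289189. From m = (1 + c)/(c + rr + e), rearranging gives 1 + c = m·(c + rr + e), so c·(1 − m) = m·(rr + e) − 1.
Hence c = [m·(rr + e) − 1]/(1 − m) = [3.289189 × (0.066 + 0.016) − 1] / (1 − 3.289189) ≈ 0.319015.

31.9%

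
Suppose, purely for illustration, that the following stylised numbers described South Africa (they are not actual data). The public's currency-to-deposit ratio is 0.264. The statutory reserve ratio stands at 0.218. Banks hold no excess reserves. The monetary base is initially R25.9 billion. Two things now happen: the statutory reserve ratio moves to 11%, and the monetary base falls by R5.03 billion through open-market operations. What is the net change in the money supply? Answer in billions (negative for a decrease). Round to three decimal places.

Before: m₁ = (1 + 0.264) / (0.218 + 0.264) ≈ 2.622407, MB₁ = 25.9, so M₁ = 2.622407 × 25.9 ≈ 67.9203 billion.
After: m₂ = (1 + 0.264) / (0.11 + 0.264) ≈ 3.379679, MB₂ = 25.9 − 5.03 = 20.87, so M₂ = 3.379679 × 20.87 ≈ 70.5339 billion.
ΔM = M₂ − M₁ = 70.5339 − 67.9203 = 2.6136 billion.

R2.614 billion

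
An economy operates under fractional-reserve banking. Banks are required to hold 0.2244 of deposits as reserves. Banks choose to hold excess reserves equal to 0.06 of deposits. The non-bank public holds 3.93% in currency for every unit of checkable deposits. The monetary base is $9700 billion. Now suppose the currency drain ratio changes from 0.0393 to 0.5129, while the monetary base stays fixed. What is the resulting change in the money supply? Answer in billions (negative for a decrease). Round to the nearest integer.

Initially m₁ = (1 + 0.0393) / (0.2244 + 0.06 + 0.0393) ≈ 3.21069, so M₁ = 3.21069 × 9700 = 31143.693 billion.
After the change m₂ = (1 + 0.5129) / (0.2244 + 0.06 + 0.5129) ≈ 1.89753, so M₂ = 1.89753 × 9700 = 18406.041 billion.
ΔM = M₂ − M₁ = 18406.041 − 31143.693 = -12737.652 billion.

-12738 billion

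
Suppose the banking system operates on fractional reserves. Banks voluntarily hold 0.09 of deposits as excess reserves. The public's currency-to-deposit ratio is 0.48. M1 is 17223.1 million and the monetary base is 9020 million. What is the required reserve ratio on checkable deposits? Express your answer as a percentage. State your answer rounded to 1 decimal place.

Using m = M/MB = 17223.1/9020 ≈ 1.909435. Since m = (1 + c)/(c + rr + e), the denominator satisfies c + rr + e = (1 + c)/m = (1 + 0.48) / 1.909435 ≈ 0.775098.
With c = 0.48 and e = 0.09, the required reserve ratio on checkable deposits is 0.775098 − 0.48 − 0.09 = 0.205098.

20.5%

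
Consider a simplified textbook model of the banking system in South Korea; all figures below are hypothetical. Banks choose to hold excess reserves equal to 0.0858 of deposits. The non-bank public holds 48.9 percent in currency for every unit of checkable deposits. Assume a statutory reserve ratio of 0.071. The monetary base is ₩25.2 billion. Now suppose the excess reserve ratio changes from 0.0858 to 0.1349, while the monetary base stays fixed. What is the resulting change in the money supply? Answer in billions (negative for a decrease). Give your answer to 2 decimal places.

-4.11 billion

Initially m₁ = (1 + 0.489) / (0.071 + 0.0858 + 0.489) ≈ 2.30567, so M₁ = 2.30567 × 25.2 ≈ 58.1029 billion.
After the change m₂ = (1 + 0.489) / (0.071 + 0.1349 + 0.489) ≈ 2.14275, so M₂ = 2.14275 × 25.2 = 53.9973 billion.
ΔM = M₂ − M₁ = 53.9973 − 58.1029 = -4.1056 billion.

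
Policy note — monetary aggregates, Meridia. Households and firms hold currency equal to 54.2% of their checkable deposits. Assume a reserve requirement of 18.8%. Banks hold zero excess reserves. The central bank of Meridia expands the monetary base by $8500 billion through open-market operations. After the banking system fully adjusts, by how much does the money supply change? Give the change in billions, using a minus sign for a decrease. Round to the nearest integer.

The money multiplier is m = (1 + c) / (rr + c) = (1 + 0.542) / (0.188 + 0.542) ≈ 2.11233.
The purchase adds 8500 billion of base, so ΔM = m × ΔMB = 2.11233 × (+8500) = 17954.805 billion.

$17955 billion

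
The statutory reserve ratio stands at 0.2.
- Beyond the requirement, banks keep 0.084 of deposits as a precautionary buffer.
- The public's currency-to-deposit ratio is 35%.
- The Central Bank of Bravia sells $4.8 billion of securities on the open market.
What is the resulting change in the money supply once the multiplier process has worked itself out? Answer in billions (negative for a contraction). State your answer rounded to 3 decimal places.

-10.221 billion

The money multiplier is m = (1 + c) / (rr + e + c) = (1 + 0.35) / (0.2 + 0.084 + 0.35) ≈ 2.12934.
The sale removes 4.8 billion of base, so ΔM = m × ΔMB = 2.12934 × (−4.8) ≈ -10.2208 billion.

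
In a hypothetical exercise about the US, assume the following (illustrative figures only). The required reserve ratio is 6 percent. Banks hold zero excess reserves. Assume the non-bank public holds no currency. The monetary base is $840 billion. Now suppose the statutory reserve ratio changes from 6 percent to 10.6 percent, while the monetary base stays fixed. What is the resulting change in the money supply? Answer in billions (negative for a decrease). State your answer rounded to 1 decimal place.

-6075.5 billion

Initially m₁ = 1 / (0.06) ≈ 16.66667, so M₁ = 16.66667 × 840 = 14000.0028 billion.
After the change m₂ = 1 / (0.106) ≈ 9.43396, so M₂ = 9.43396 × 840 = 7924.5264 billion.
ΔM = M₂ − M₁ = 7924.5264 − 14000.0028 = -6075.4764 billion.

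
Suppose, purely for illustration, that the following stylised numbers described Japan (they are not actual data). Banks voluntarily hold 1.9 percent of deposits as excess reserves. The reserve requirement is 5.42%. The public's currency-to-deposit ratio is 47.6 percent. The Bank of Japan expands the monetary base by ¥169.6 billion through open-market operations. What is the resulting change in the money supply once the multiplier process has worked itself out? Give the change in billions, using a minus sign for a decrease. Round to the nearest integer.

¥456 billion

The money multiplier is m = (1 + c) / (rr + e + c) = (1 + 0.476) / (0.0542 + 0.019 + 0.476) ≈ 2.6875.
The purchase adds 169.6 billion of base, so ΔM = m × ΔMB = 2.6875 × (+169.6) = 455.8 billion.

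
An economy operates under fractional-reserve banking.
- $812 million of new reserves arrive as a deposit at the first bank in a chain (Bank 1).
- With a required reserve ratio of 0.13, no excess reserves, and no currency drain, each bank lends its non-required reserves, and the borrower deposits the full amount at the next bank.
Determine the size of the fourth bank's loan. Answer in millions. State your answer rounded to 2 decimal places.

Each bank lends a fraction (1 − rr) = 0.8700 of the deposit it receives, so Bank 4 receives 812·0.8700^3 and lends 812·0.8700^4 ≈ 465.1929 million.

$465.19 million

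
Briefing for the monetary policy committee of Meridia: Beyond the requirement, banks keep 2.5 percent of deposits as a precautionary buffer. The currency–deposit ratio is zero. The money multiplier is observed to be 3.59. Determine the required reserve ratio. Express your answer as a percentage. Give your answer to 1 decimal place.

25.4%

Using m = 3.59. Since m = (1 + c)/(c + rr + e), the denominator satisfies c + rr + e = (1 + c)/m = (1 + 0) / 3.59 ≈ 0.278552.
With c = 0 and e = 0.025, the required reserve ratio is 0.278552 − 0 − 0.025 = 0.253552.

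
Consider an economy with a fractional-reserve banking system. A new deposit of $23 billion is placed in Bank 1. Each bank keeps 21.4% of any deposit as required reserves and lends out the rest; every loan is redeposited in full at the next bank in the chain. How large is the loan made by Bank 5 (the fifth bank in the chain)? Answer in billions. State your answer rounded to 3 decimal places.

Each bank lends a fraction (1 − rr) = 0.7860 of the deposit it receives, so Bank 5 receives 23·0.7860^4 and lends 23·0.7860^5 ≈ 6.8999 billion.

$6.900 billion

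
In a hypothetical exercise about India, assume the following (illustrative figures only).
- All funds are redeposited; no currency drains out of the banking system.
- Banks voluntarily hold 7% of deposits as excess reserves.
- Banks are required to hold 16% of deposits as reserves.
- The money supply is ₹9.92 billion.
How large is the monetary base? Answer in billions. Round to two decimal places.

The money multiplier is m = 1 / (rr + e) = 1 / (0.16 + 0.07) ≈ 4.3478.
MB = M / m = 9.92 / 4.3478 ≈ 2.2816 billion.

₹2.28 billion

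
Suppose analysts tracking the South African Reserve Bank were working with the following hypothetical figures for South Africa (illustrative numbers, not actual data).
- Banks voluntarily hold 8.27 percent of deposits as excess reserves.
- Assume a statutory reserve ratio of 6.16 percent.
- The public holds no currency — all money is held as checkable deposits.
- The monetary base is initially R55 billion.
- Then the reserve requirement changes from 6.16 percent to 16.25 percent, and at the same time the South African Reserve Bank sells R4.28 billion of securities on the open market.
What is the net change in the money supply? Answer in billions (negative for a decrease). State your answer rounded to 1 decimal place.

-174.3 billion

Before: m₁ = 1 / (0.0616 + 0.0827) ≈ 6.93, MB₁ = 55, so M₁ = 6.93 × 55 = 381.15 billion.
After: m₂ = 1 / (0.1625 + 0.0827) ≈ 4.0783, MB₂ = 55 − 4.28 = 50.72, so M₂ = 4.0783 × 50.72 ≈ 206.8514 billion.
ΔM = M₂ − M₁ = 206.8514 − 381.15 = -174.2986 billion.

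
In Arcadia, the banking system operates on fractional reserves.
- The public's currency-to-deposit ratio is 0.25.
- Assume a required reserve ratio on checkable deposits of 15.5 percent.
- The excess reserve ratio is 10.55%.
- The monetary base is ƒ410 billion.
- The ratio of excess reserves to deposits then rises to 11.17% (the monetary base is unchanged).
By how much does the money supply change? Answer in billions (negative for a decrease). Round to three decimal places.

-12.046 billion

Initially m₁ = (1 + 0.25) / (0.155 + 0.1055 + 0.25) ≈ 2.4485798, so M₁ = 2.4485798 × 410 ≈ 1003.9177 billion.
After the change m₂ = (1 + 0.25) / (0.155 + 0.1117 + 0.25) ≈ 2.4191988, so M₂ = 2.4191988 × 410 ≈ 991.8715 billion.
ΔM = M₂ − M₁ = 991.8715 − 1003.9177 = -12.0462 billion.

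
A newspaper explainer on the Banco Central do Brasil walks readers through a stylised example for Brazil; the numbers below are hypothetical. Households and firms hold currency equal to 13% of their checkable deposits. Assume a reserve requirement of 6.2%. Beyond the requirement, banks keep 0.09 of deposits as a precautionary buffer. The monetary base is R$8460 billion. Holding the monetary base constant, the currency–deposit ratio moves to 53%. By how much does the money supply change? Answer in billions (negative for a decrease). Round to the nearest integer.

-14921 billion

Initially m₁ = (1 + 0.13) / (0.062 + 0.09 + 0.13) ≈ 4.00709, so M₁ = 4.00709 × 8460 = 33899.9814 billion.
After the change m₂ = (1 + 0.53) / (0.062 + 0.09 + 0.53) ≈ 2.24340, so M₂ = 2.24340 × 8460 = 18979.164 billion.
ΔM = M₂ − M₁ = 18979.164 − 33899.9814 = -14920.8174 billion.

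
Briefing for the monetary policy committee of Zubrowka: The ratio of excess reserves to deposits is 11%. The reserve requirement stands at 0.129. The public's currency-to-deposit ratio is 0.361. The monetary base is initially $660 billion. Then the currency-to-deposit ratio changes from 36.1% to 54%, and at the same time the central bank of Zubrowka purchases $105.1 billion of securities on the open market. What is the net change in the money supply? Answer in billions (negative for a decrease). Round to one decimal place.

$15.4 billion

Before: m₁ = (1 + 0.361) / (0.129 + 0.11 + 0.361) ≈ 2.26833, MB₁ = 660, so M₁ = 2.26833 × 660 = 1497.0978 billion.
After: m₂ = (1 + 0.54) / (0.129 + 0.11 + 0.54) ≈ 1.97689, MB₂ = 660 + 105.1 = 765.1, so M₂ = 1.97689 × 765.1 ≈ 1512.5185 billion.
ΔM = M₂ − M₁ = 1512.5185 − 1497.0978 = 15.4207 billion.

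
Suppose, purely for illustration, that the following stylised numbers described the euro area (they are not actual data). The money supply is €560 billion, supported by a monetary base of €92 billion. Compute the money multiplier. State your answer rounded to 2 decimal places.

The money multiplier is m = M / MB = 560 / 92 ≈ 6.08696.

6.09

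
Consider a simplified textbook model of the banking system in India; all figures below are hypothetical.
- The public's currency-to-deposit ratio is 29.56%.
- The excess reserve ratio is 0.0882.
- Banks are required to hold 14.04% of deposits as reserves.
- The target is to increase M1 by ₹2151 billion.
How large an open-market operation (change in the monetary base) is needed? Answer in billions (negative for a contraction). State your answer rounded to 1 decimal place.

The money multiplier is m = (1 + c) / (rr + e + c) = (1 + 0.2956) / (0.1404 + 0.0882 + 0.2956) ≈ 2.471576.
ΔMB = ΔM / m = (+2151) / 2.471576 ≈ 870.2949 billion.

₹870.3 billion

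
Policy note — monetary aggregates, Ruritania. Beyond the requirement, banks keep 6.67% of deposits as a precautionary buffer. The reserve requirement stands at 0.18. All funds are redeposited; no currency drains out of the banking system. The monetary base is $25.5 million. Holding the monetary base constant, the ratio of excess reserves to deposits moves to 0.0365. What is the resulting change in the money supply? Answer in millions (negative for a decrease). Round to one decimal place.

$14.4 million

Initially m₁ = 1 / (0.18 + 0.0667) ≈ 4.0535, so M₁ = 4.0535 × 25.5 ≈ 103.3642 million.
After the change m₂ = 1 / (0.18 + 0.0365) ≈ 4.6189, so M₂ = 4.6189 × 25.5 ≈ 117.7819 million.
ΔM = M₂ − M₁ = 117.7819 − 103.3642 = 14.4177 million.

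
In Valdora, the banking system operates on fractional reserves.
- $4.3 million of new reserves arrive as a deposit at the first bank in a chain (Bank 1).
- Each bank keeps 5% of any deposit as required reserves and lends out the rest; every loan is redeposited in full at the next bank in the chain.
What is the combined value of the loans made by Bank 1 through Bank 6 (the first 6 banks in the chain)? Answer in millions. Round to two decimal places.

Bank i lends (1 − rr)^i of the original deposit: Bank 1 lends 4.3·0.9500 = 4.0850, Bank 2 lends 4.3·0.9500² ≈ 3.8807, and so on.
Summing a geometric series: total = 4.3·[0.9500·(1 − 0.9500^6) / (1 − 0.9500)] ≈ 21.6430 million.

$21.64 million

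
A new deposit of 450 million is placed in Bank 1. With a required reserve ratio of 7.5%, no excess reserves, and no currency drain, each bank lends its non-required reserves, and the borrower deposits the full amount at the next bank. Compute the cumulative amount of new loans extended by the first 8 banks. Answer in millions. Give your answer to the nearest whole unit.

Bank i lends (1 − rr)^i of the original deposit: Bank 1 lends 450·0.9250 = 416.2500, Bank 2 lends 450·0.9250² ≈ 385.0312, and so on.
Summing a geometric series: total = 450·[0.9250·(1 − 0.9250^8) / (1 − 0.9250)] ≈ 2575.4118 million.

2575 million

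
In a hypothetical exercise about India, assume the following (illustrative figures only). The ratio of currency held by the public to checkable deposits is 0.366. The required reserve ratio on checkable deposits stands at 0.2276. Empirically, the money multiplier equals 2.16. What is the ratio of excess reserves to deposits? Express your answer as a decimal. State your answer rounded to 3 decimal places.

Using m = 2.16. Since m = (1 + c)/(c + rr + e), the denominator satisfies c + rr + e = (1 + c)/m = (1 + 0.366) / 2.16 ≈ 0.632407.
With c = 0.366 and rr = 0.2276, the ratio of excess reserves to deposits is 0.632407 − 0.366 − 0.2276 = 0.038807.

0.039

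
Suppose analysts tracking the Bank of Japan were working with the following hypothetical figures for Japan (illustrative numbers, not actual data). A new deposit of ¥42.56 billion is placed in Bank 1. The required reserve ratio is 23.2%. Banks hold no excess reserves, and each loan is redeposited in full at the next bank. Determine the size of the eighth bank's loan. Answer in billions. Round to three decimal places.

Each bank lends a fraction (1 − rr) = 0.7680 of the deposit it receives, so Bank 8 receives 42.56·0.7680^7 and lends 42.56·0.7680^8 ≈ 5.1510 billion.

¥5.151 billion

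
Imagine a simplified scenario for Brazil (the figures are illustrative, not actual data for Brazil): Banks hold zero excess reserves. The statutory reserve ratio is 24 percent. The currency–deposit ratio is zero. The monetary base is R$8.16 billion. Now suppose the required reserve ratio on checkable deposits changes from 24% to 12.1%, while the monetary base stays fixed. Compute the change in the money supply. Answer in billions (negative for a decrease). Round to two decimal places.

R$33.44 billion

Initially m₁ = 1 / (0.24) ≈ 4.1667, so M₁ = 4.1667 × 8.16 ≈ 34.0003 billion.
After the change m₂ = 1 / (0.121) ≈ 8.2645, so M₂ = 8.2645 × 8.16 ≈ 67.4383 billion.
ΔM = M₂ − M₁ = 67.4383 − 34.0003 = 33.438 billion.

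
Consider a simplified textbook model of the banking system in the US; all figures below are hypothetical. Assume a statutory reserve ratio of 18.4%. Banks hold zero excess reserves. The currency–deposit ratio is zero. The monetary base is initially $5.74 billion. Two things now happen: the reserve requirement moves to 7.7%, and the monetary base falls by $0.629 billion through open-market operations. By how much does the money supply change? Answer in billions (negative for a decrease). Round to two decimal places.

Before: m₁ = 1 / (0.184) ≈ 5.4348, MB₁ = 5.74, so M₁ = 5.4348 × 5.74 ≈ 31.1958 billion.
After: m₂ = 1 / (0.077) ≈ 12.9870, MB₂ = 5.74 − 0.629 = 5.111, so M₂ = 12.9870 × 5.111 ≈ 66.3766 billion.
ΔM = M₂ − M₁ = 66.3766 − 31.1958 = 35.1808 billion.

$35.18 billion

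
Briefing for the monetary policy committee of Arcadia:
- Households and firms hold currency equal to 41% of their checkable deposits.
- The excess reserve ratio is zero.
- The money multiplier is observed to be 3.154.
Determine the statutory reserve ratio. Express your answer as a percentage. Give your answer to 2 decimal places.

3.71%

Using m = 3.154. Since m = (1 + c)/(c + rr + e), the denominator satisfies c + rr + e = (1 + c)/m = (1 + 0.41) / 3.154 ≈ 0.447051.
With c = 0.41 and e = 0, the statutory reserve ratio is 0.447051 − 0.41 − 0 = 0.037051.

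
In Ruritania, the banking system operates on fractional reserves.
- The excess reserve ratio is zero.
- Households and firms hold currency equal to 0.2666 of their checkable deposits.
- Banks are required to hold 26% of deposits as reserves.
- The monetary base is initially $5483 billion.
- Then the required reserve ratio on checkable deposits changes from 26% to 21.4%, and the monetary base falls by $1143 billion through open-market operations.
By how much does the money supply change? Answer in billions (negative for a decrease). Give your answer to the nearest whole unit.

Before: m₁ = (1 + 0.2666) / (0.26 + 0.2666) ≈ 2.40524, MB₁ = 5483, so M₁ = 2.40524 × 5483 ≈ 13187.9309 billion.
After: m₂ = (1 + 0.2666) / (0.214 + 0.2666) ≈ 2.63546, MB₂ = 5483 − 1143 = 4340, so M₂ = 2.63546 × 4340 = 11437.8964 billion.
ΔM = M₂ − M₁ = 11437.8964 − 13187.9309 = -1750.0345 billion.

-1750 billion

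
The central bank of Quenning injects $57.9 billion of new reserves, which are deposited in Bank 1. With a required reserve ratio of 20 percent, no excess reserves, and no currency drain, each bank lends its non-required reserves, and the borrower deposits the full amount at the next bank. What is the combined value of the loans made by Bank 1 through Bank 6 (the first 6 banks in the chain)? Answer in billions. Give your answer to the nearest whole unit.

$171 billion

Bank i lends (1 − rr)^i of the original deposit: Bank 1 lends 57.9·0.8000 = 46.3200, Bank 2 lends 57.9·0.8000² = 37.0560, and so on.
Summing a geometric series: total = 57.9·[0.8000·(1 − 0.8000^6) / (1 − 0.8000)] ≈ 170.8874 billion.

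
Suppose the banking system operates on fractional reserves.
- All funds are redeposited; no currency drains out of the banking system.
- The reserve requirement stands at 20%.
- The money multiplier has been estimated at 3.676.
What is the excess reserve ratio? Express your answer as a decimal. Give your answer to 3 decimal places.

Using m = 3.676. Since m = (1 + c)/(c + rr + e), the denominator satisfies c + rr + e = (1 + c)/m = (1 + 0) / 3.676 ≈ 0.272035.
With c = 0 and rr = 0.2, the excess reserve ratio is 0.272035 − 0 − 0.2 = 0.072035.

0.072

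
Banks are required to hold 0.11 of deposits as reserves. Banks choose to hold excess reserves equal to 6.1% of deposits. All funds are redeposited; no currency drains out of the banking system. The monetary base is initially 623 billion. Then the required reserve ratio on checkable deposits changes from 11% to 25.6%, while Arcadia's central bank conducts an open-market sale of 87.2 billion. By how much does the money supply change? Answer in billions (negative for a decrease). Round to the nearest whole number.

-1953 billion

Before: m₁ = 1 / (0.11 + 0.061) ≈ 5.8480, MB₁ = 623, so M₁ = 5.8480 × 623 = 3643.304 billion.
After: m₂ = 1 / (0.256 + 0.061) ≈ 3.1546, MB₂ = 623 − 87.2 = 535.8, so M₂ = 3.1546 × 535.8 ≈ 1690.2347 billion.
ΔM = M₂ − M₁ = 1690.2347 − 3643.304 = -1953.0693 billion.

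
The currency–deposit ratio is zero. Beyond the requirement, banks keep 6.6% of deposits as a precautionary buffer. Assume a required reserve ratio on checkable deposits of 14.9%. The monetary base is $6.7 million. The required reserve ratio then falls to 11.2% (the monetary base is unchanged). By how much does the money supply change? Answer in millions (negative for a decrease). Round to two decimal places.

$6.48 million

Initially m₁ = 1 / (0.149 + 0.066) ≈ 4.6512, so M₁ = 4.6512 × 6.7 ≈ 31.163 million.
After the change m₂ = 1 / (0.112 + 0.066) ≈ 5.6180, so M₂ = 5.6180 × 6.7 = 37.6406 million.
ΔM = M₂ − M₁ = 37.6406 − 31.163 = 6.4776 million.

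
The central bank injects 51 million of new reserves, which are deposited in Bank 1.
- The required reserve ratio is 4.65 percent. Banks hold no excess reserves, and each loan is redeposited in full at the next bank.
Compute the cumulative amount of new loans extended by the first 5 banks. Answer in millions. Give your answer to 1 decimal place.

Bank i lends (1 − rr)^i of the original deposit: Bank 1 lends 51·0.9535 = 48.6285, Bank 2 lends 51·0.9535² ≈ 46.3673, and so on.
Summing a geometric series: total = 51·[0.9535·(1 − 0.9535^5) / (1 − 0.9535)] ≈ 221.5575 million.

221.6 million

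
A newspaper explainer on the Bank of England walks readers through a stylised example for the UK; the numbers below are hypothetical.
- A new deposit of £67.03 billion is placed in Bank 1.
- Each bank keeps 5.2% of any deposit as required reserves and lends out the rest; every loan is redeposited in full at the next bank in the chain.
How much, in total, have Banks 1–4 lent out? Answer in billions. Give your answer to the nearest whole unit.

Bank i lends (1 − rr)^i of the original deposit: Bank 1 lends 67.03·0.9480 ≈ 63.5444, Bank 2 lends 67.03·0.9480² ≈ 60.2401, and so on.
Summing a geometric series: total = 67.03·[0.9480·(1 − 0.9480^4) / (1 − 0.9480)] ≈ 235.0303 billion.

£235 billion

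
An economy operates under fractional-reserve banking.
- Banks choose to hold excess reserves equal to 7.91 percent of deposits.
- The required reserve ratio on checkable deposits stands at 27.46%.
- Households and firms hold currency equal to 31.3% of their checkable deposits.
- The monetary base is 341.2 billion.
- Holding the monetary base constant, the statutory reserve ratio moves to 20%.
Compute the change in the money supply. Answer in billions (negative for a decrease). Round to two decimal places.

Initially m₁ = (1 + 0.313) / (0.2746 + 0.0791 + 0.313) ≈ 1.969402, so M₁ = 1.969402 × 341.2 ≈ 671.96 billion.
After the change m₂ = (1 + 0.313) / (0.2 + 0.0791 + 0.313) ≈ 2.217531, so M₂ = 2.217531 × 341.2 ≈ 756.6216 billion.
ΔM = M₂ − M₁ = 756.6216 − 671.96 = 84.6616 billion.

84.66 billion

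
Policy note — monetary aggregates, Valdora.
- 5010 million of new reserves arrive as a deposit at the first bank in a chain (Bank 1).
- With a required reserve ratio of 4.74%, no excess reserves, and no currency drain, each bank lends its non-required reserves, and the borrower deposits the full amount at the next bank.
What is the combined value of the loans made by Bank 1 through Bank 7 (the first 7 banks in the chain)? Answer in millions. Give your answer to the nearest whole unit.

29015 million

Bank i lends (1 − rr)^i of the original deposit: Bank 1 lends 5010·0.9526 = 4772.5260, Bank 2 lends 5010·0.9526² ≈ 4546.3083, and so on.
Summing a geometric series: total = 5010·[0.9526·(1 − 0.9526^7) / (1 − 0.9526)] ≈ 29015.1138 million.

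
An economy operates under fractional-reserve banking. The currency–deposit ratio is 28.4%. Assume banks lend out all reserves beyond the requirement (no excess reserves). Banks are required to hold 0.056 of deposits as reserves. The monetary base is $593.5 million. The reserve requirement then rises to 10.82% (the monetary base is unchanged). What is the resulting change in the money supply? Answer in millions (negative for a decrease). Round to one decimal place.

-298.3 million

Initially m₁ = (1 + 0.284) / (0.056 + 0.284) ≈ 3.77647, so M₁ = 3.77647 × 593.5 ≈ 2241.3349 million.
After the change m₂ = (1 + 0.284) / (0.1082 + 0.284) ≈ 3.27384, so M₂ = 3.27384 × 593.5 ≈ 1943.024 million.
ΔM = M₂ − M₁ = 1943.024 − 2241.3349 = -298.3109 million.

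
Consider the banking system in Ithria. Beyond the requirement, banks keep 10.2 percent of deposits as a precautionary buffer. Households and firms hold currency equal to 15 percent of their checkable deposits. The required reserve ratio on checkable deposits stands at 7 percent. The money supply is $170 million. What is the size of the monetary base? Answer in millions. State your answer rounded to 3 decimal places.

$47.600 million

The money multiplier is m = (1 + c) / (rr + e + c) = (1 + 0.15) / (0.07 + 0.102 + 0.15) ≈ 3.5714286.
MB = M / m = 170 / 3.5714286 ≈ 47.6 million.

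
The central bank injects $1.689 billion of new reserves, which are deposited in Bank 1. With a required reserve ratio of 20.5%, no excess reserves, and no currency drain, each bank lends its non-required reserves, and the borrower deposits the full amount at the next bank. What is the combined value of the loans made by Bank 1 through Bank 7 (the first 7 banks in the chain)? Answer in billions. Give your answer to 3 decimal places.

Bank i lends (1 − rr)^i of the original deposit: Bank 1 lends 1.689·0.7950 ≈ 1.3428, Bank 2 lends 1.689·0.7950² ≈ 1.0675, and so on.
Summing a geometric series: total = 1.689·[0.7950·(1 − 0.7950^7) / (1 − 0.7950)] ≈ 5.2354 billion.

$5.235 billion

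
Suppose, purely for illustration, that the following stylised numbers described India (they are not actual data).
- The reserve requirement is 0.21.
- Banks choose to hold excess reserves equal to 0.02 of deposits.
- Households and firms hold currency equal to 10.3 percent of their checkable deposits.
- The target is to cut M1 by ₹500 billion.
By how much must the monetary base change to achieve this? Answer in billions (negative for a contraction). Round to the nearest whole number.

The money multiplier is m = (1 + c) / (rr + e + c) = (1 + 0.103) / (0.21 + 0.02 + 0.103) ≈ 3.3123.
ΔMB = ΔM / m = (−500) / 3.3123 ≈ -150.9525 billion.

-151 billion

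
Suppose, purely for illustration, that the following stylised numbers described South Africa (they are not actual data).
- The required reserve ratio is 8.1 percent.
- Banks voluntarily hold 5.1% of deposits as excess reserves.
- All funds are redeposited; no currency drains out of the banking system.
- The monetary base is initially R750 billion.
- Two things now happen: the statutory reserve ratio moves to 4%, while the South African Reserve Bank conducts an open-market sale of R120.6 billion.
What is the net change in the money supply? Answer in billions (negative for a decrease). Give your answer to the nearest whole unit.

Before: m₁ = 1 / (0.081 + 0.051) ≈ 7.5758, MB₁ = 750, so M₁ = 7.5758 × 750 = 5681.85 billion.
After: m₂ = 1 / (0.04 + 0.051) ≈ 10.9890, MB₂ = 750 − 120.6 = 629.4, so M₂ = 10.9890 × 629.4 = 6916.4766 billion.
ΔM = M₂ − M₁ = 6916.4766 − 5681.85 = 1234.6266 billion.

R1235 billion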